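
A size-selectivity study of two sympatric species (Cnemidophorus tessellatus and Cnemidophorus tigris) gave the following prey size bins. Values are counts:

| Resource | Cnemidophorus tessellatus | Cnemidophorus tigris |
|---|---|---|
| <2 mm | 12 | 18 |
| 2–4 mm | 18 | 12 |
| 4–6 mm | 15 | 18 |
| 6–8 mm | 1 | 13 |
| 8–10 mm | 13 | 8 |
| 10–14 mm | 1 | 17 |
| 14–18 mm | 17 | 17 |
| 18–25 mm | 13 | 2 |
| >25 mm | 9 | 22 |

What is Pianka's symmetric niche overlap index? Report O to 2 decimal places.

0.79

Proportions for Cnemidophorus tessellatus (n=99): 12/99=0.1212, 18/99=0.1818, 15/99=0.1515, 1/99=0.0101, 13/99=0.1313, 1/99=0.0101, 17/99=0.1717, 13/99=0.1313, 9/99=0.0909
Proportions for Cnemidophorus tigris (n=127): 18/127=0.1417, 12/127=0.0945, 18/127=0.1417, 13/127=0.1024, 8/127=0.0630, 17/127=0.1339, 17/127=0.1339, 2/127=0.0157, 22/127=0.1732
Σ p₁ᵢp₂ᵢ = 0.017174 + 0.017180 + 0.021468 + 0.001034 + 0.008272 + 0.001352 + 0.022991 + 0.002061 + 0.015744 = 0.107276
Σp_1ᵢ² = 0.1212² + 0.1818² + 0.1515² + 0.0101² + 0.1313² + 0.0101² + 0.1717² + 0.1313² + 0.0909² = 0.014689 + 0.033051 + 0.022952 + 0.000102 + 0.017240 + 0.000102 + 0.029481 + 0.017240 + 0.008263 = 0.143120
Σp_2ᵢ² = 0.1417² + 0.0945² + 0.1417² + 0.1024² + 0.0630² + 0.1339² + 0.1339² + 0.0157² + 0.1732² = 0.020079 + 0.008930 + 0.020079 + 0.010486 + 0.003969 + 0.017929 + 0.017929 + 0.000246 + 0.029998 = 0.129645
O = 0.107276 / √(0.143120 × 0.129645) = 0.107276 / 0.1362160 = 0.7875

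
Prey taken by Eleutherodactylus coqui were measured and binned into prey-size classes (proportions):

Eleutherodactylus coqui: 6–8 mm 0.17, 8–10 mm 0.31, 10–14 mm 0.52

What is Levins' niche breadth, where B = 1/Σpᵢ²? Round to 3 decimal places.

2.529

Σpᵢ² = 0.17² + 0.31² + 0.52² = 0.0289 + 0.0961 + 0.2704 = 0.3954
B = 1 / 0.3954 = 2.52908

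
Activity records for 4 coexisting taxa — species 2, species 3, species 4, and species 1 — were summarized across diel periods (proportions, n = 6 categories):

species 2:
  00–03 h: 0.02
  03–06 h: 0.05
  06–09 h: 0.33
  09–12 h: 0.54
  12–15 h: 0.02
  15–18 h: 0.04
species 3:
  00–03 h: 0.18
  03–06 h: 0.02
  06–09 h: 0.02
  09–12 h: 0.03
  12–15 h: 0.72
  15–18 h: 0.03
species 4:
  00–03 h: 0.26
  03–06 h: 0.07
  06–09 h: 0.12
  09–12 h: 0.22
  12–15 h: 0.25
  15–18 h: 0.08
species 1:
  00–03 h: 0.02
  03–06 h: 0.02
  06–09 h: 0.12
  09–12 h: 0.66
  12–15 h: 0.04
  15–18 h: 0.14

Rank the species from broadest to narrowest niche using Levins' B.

Σp_2ᵢ² = 0.02² + 0.05² + 0.33² + 0.54² + 0.02² + 0.04² = 0.0004 + 0.0025 + 0.1089 + 0.2916 + 0.0004 + 0.0016 = 0.4054
B_2 = 1 / 0.4054 = 2.4667
Σp_3ᵢ² = 0.18² + 0.02² + 0.02² + 0.03² + 0.72² + 0.03² = 0.0324 + 0.0004 + 0.0004 + 0.0009 + 0.5184 + 0.0009 = 0.5534
B_3 = 1 / 0.5534 = 1.8070
Σp_4ᵢ² = 0.26² + 0.07² + 0.12² + 0.22² + 0.25² + 0.08² = 0.0676 + 0.0049 + 0.0144 + 0.0484 + 0.0625 + 0.0064 = 0.2042
B_4 = 1 / 0.2042 = 4.8972
Σp_1ᵢ² = 0.02² + 0.02² + 0.12² + 0.66² + 0.04² + 0.14² = 0.0004 + 0.0004 + 0.0144 + 0.4356 + 0.0016 + 0.0196 = 0.4720
B_1 = 1 / 0.4720 = 2.1186
Ranking by B (broadest → narrowest): species 4 (4.90) > species 2 (2.47) > species 1 (2.12) > species 3 (1.81)

species 4 > species 2 > species 1 > species 3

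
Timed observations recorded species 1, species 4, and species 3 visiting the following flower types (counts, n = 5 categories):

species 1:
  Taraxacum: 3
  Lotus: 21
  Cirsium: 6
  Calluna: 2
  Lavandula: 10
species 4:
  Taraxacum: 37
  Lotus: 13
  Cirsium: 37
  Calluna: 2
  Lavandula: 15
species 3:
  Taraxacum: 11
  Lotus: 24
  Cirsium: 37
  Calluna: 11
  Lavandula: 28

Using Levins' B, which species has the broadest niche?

Proportions for species 1 (n=42): 3/42=0.0714, 21/42=0.5000, 6/42=0.1429, 2/42=0.0476, 10/42=0.2381
Proportions for species 4 (n=104): 37/104=0.3558, 13/104=0.1250, 37/104=0.3558, 2/104=0.0192, 15/104=0.1442
Proportions for species 3 (n=111): 11/111=0.0991, 24/111=0.2162, 37/111=0.3333, 11/111=0.0991, 28/111=0.2523
Σp_1ᵢ² = 0.0714² + 0.5000² + 0.1429² + 0.0476² + 0.2381² = 0.005098 + 0.250000 + 0.020420 + 0.002266 + 0.056692 = 0.334476
B_1 = 1 / 0.334476 = 2.9898
Σp_4ᵢ² = 0.3558² + 0.1250² + 0.3558² + 0.0192² + 0.1442² = 0.126594 + 0.015625 + 0.126594 + 0.000369 + 0.020794 = 0.289976
B_4 = 1 / 0.289976 = 3.4486
Σp_3ᵢ² = 0.0991² + 0.2162² + 0.3333² + 0.0991² + 0.2523² = 0.009821 + 0.046742 + 0.111089 + 0.009821 + 0.063655 = 0.241128
B_3 = 1 / 0.241128 = 4.1472
Highest B → broadest niche (most generalist): species 3 (B = 4.15).

species 3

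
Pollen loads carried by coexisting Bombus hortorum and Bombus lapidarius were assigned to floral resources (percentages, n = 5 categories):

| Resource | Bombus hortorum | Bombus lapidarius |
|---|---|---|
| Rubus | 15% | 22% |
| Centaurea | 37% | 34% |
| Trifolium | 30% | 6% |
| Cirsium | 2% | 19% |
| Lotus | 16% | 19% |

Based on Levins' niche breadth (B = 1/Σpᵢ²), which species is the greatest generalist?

Convert percentages to proportions (divide by 100).
Σp_hortᵢ² = 0.15² + 0.37² + 0.30² + 0.02² + 0.16² = 0.0225 + 0.1369 + 0.0900 + 0.0004 + 0.0256 = 0.2754
B_hort = 1 / 0.2754 = 3.6311
Σp_lapiᵢ² = 0.22² + 0.34² + 0.06² + 0.19² + 0.19² = 0.0484 + 0.1156 + 0.0036 + 0.0361 + 0.0361 = 0.2398
B_lapi = 1 / 0.2398 = 4.1701
Highest B → broadest niche (most generalist): Bombus lapidarius (B = 4.17).

Bombus lapidarius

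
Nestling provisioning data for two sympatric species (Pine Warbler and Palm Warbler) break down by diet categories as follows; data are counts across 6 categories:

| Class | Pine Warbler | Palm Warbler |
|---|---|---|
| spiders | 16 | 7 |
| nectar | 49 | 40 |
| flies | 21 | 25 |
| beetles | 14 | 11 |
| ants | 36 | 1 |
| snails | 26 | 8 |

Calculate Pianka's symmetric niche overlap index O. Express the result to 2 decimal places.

Proportions for Pine Warbler (n=162): 16/162=0.0988, 49/162=0.3025, 21/162=0.1296, 14/162=0.0864, 36/162=0.2222, 26/162=0.1605
Proportions for Palm Warbler (n=92): 7/92=0.0761, 40/92=0.4348, 25/92=0.2717, 11/92=0.1196, 1/92=0.0109, 8/92=0.0870
Σ p₁ᵢp₂ᵢ = 0.007519 + 0.131527 + 0.035212 + 0.010333 + 0.002422 + 0.013964 = 0.200977
Σp_1ᵢ² = 0.0988² + 0.3025² + 0.1296² + 0.0864² + 0.2222² + 0.1605² = 0.009761 + 0.091506 + 0.016796 + 0.007465 + 0.049373 + 0.025760 = 0.200661
Σp_2ᵢ² = 0.0761² + 0.4348² + 0.2717² + 0.1196² + 0.0109² + 0.0870² = 0.005791 + 0.189051 + 0.073821 + 0.014304 + 0.000119 + 0.007569 = 0.290655
O = 0.200977 / √(0.200661 × 0.290655) = 0.200977 / 0.2415018 = 0.8322

0.83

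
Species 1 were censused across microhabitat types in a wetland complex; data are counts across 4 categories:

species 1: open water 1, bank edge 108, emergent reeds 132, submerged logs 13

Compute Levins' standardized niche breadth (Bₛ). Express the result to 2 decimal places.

Proportions for species 1 (n=254): 1/254=0.0039, 108/254=0.4252, 132/254=0.5197, 13/254=0.0512
Σpᵢ² = 0.0039² + 0.4252² + 0.5197² + 0.0512² = 0.000015 + 0.180795 + 0.270088 + 0.002621 = 0.453519
B = 1 / 0.453519 = 2.2050
Bₛ = (B − 1)/(n − 1) = (2.2050 − 1)/(4 − 1) = 1.2050/3 = 0.4017

0.40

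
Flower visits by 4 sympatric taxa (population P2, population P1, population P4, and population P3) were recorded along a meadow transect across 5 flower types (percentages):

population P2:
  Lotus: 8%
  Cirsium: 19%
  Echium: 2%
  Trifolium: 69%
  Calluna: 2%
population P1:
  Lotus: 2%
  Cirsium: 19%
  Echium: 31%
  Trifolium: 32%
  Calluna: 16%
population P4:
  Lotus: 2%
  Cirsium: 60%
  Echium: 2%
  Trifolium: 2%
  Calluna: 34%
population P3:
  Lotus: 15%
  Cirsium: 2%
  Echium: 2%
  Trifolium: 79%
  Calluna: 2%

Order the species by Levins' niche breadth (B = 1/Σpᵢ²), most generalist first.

Convert percentages to proportions (divide by 100).
Σp_P2ᵢ² = 0.08² + 0.19² + 0.02² + 0.69² + 0.02² = 0.0064 + 0.0361 + 0.0004 + 0.4761 + 0.0004 = 0.5194
B_P2 = 1 / 0.5194 = 1.9253
Σp_P1ᵢ² = 0.02² + 0.19² + 0.31² + 0.32² + 0.16² = 0.0004 + 0.0361 + 0.0961 + 0.1024 + 0.0256 = 0.2606
B_P1 = 1 / 0.2606 = 3.8373
Σp_P4ᵢ² = 0.02² + 0.60² + 0.02² + 0.02² + 0.34² = 0.0004 + 0.3600 + 0.0004 + 0.0004 + 0.1156 = 0.4768
B_P4 = 1 / 0.4768 = 2.0973
Σp_P3ᵢ² = 0.15² + 0.02² + 0.02² + 0.79² + 0.02² = 0.0225 + 0.0004 + 0.0004 + 0.6241 + 0.0004 = 0.6478
B_P3 = 1 / 0.6478 = 1.5437
Ranking by B (broadest → narrowest): population P1 (3.84) > population P4 (2.10) > population P2 (1.93) > population P3 (1.54)

population P1 > population P4 > population P2 > population P3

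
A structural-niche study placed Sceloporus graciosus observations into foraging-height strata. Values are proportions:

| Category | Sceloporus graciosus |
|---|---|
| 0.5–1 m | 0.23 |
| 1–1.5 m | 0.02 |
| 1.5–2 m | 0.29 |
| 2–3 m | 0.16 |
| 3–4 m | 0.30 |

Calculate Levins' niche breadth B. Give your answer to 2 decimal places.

Σpᵢ² = 0.23² + 0.02² + 0.29² + 0.16² + 0.30² = 0.0529 + 0.0004 + 0.0841 + 0.0256 + 0.0900 = 0.2530
B = 1 / 0.2530 = 3.9526

3.95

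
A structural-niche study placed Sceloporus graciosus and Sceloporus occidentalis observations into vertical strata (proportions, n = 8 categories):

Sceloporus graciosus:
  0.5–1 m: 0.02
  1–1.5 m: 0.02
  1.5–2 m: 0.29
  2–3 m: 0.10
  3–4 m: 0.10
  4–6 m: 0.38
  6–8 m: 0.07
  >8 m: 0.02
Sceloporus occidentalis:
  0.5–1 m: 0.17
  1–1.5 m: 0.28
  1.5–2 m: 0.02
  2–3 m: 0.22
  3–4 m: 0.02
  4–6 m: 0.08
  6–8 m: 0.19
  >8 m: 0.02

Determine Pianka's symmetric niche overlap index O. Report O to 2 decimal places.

0.37

Σ p₁ᵢp₂ᵢ = 0.0034 + 0.0056 + 0.0058 + 0.0220 + 0.0020 + 0.0304 + 0.0133 + 0.0004 = 0.0829
Σp_1ᵢ² = 0.02² + 0.02² + 0.29² + 0.10² + 0.10² + 0.38² + 0.07² + 0.02² = 0.0004 + 0.0004 + 0.0841 + 0.0100 + 0.0100 + 0.1444 + 0.0049 + 0.0004 = 0.2546
Σp_2ᵢ² = 0.17² + 0.28² + 0.02² + 0.22² + 0.02² + 0.08² + 0.19² + 0.02² = 0.0289 + 0.0784 + 0.0004 + 0.0484 + 0.0004 + 0.0064 + 0.0361 + 0.0004 = 0.1994
O = 0.0829 / √(0.2546 × 0.1994) = 0.0829 / 0.22532 = 0.3679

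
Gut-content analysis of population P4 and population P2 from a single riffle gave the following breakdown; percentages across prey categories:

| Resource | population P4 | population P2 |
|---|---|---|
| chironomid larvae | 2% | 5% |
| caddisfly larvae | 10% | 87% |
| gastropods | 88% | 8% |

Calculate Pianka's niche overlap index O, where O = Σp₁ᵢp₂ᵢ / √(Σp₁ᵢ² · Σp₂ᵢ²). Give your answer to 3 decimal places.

Convert percentages to proportions (divide by 100).
Σ p₁ᵢp₂ᵢ = 0.0010 + 0.0870 + 0.0704 = 0.1584
Σp_1ᵢ² = 0.02² + 0.10² + 0.88² = 0.0004 + 0.0100 + 0.7744 = 0.7848
Σp_2ᵢ² = 0.05² + 0.87² + 0.08² = 0.0025 + 0.7569 + 0.0064 = 0.7658
O = 0.1584 / √(0.7848 × 0.7658) = 0.1584 / 0.775242 = 0.20432

0.204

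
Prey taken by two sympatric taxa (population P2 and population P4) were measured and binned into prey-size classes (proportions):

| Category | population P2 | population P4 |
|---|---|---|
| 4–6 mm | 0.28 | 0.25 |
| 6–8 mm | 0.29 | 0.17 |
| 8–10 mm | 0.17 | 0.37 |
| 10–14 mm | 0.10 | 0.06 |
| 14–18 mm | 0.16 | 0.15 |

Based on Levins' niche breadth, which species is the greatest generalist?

population P2

Σp_P2ᵢ² = 0.28² + 0.29² + 0.17² + 0.10² + 0.16² = 0.0784 + 0.0841 + 0.0289 + 0.0100 + 0.0256 = 0.2270
B_P2 = 1 / 0.2270 = 4.4053
Σp_P4ᵢ² = 0.25² + 0.17² + 0.37² + 0.06² + 0.15² = 0.0625 + 0.0289 + 0.1369 + 0.0036 + 0.0225 = 0.2544
B_P4 = 1 / 0.2544 = 3.9308
Highest B → broadest niche (most generalist): population P2 (B = 4.41).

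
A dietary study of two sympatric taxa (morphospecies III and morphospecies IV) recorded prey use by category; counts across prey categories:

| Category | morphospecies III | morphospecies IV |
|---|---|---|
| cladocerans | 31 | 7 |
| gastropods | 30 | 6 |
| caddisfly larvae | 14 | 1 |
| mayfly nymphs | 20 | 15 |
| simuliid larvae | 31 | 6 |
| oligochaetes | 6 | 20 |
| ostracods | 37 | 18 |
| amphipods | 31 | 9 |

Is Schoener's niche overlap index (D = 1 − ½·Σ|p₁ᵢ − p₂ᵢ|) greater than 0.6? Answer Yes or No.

Proportions for morphospecies III (n=200): 31/200=0.1550, 30/200=0.1500, 14/200=0.0700, 20/200=0.1000, 31/200=0.1550, 6/200=0.0300, 37/200=0.1850, 31/200=0.1550
Proportions for morphospecies IV (n=82): 7/82=0.0854, 6/82=0.0732, 1/82=0.0122, 15/82=0.1829, 6/82=0.0732, 20/82=0.2439, 18/82=0.2195, 9/82=0.1098
Σ|p₁ᵢ − p₂ᵢ| = 0.0696 + 0.0768 + 0.0578 + 0.0829 + 0.0818 + 0.2139 + 0.0345 + 0.0452 = 0.6625
D = 1 − ½ × 0.6625 = 1 − 0.33125 = 0.66875
D = 0.66875 > 0.6 → Yes.

Yes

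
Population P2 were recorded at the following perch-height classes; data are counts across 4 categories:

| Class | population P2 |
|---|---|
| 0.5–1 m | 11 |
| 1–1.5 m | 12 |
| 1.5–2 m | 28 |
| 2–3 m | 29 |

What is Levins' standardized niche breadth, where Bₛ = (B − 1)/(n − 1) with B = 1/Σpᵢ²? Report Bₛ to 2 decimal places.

Proportions for population P2 (n=80): 11/80=0.1375, 12/80=0.1500, 28/80=0.3500, 29/80=0.3625
Σpᵢ² = 0.1375² + 0.1500² + 0.3500² + 0.3625² = 0.018906 + 0.022500 + 0.122500 + 0.131406 = 0.295312
B = 1 / 0.295312 = 3.3862
Bₛ = (B − 1)/(n − 1) = (3.3862 − 1)/(4 − 1) = 2.3862/3 = 0.7954

0.80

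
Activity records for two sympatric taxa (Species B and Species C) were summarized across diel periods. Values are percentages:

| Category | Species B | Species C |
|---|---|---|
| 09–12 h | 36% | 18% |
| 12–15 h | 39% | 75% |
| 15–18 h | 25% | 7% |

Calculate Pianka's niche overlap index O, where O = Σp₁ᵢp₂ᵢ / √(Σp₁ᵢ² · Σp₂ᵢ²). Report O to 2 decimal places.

Convert percentages to proportions (divide by 100).
Σ p₁ᵢp₂ᵢ = 0.0648 + 0.2925 + 0.0175 = 0.3748
Σp_1ᵢ² = 0.36² + 0.39² + 0.25² = 0.1296 + 0.1521 + 0.0625 = 0.3442
Σp_2ᵢ² = 0.18² + 0.75² + 0.07² = 0.0324 + 0.5625 + 0.0049 = 0.5998
O = 0.3748 / √(0.3442 × 0.5998) = 0.3748 / 0.45437 = 0.8249

0.82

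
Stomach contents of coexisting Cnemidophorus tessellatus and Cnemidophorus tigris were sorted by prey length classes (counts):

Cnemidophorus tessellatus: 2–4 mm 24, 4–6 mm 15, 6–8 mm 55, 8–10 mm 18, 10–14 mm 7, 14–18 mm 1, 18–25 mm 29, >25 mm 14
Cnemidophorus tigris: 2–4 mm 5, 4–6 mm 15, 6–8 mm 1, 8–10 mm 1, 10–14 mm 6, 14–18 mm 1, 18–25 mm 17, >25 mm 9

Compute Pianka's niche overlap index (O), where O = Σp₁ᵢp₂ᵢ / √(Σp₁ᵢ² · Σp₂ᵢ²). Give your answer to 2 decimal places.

0.58

Proportions for Cnemidophorus tessellatus (n=163): 24/163=0.1472, 15/163=0.0920, 55/163=0.3374, 18/163=0.1104, 7/163=0.0429, 1/163=0.0061, 29/163=0.1779, 14/163=0.0859
Proportions for Cnemidophorus tigris (n=55): 5/55=0.0909, 15/55=0.2727, 1/55=0.0182, 1/55=0.0182, 6/55=0.1091, 1/55=0.0182, 17/55=0.3091, 9/55=0.1636
Σ p₁ᵢp₂ᵢ = 0.013380 + 0.025088 + 0.006141 + 0.002009 + 0.004680 + 0.000111 + 0.054989 + 0.014053 = 0.120451
Σp_1ᵢ² = 0.1472² + 0.0920² + 0.3374² + 0.1104² + 0.0429² + 0.0061² + 0.1779² + 0.0859² = 0.021668 + 0.008464 + 0.113839 + 0.012188 + 0.001840 + 0.000037 + 0.031648 + 0.007379 = 0.197063
Σp_2ᵢ² = 0.0909² + 0.2727² + 0.0182² + 0.0182² + 0.1091² + 0.0182² + 0.3091² + 0.1636² = 0.008263 + 0.074365 + 0.000331 + 0.000331 + 0.011903 + 0.000331 + 0.095543 + 0.026765 = 0.217832
O = 0.120451 / √(0.197063 × 0.217832) = 0.120451 / 0.2071874 = 0.5814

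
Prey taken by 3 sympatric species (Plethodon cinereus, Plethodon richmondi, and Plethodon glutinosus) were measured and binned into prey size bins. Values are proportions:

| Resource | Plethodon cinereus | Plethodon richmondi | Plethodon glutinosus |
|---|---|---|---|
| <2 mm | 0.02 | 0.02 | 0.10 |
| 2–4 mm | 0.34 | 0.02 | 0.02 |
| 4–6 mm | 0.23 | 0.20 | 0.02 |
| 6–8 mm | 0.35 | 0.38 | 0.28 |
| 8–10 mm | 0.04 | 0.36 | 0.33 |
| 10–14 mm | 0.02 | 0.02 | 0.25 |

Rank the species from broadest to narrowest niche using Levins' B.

Σp_cineᵢ² = 0.02² + 0.34² + 0.23² + 0.35² + 0.04² + 0.02² = 0.0004 + 0.1156 + 0.0529 + 0.1225 + 0.0016 + 0.0004 = 0.2934
B_cine = 1 / 0.2934 = 3.4083
Σp_richᵢ² = 0.02² + 0.02² + 0.20² + 0.38² + 0.36² + 0.02² = 0.0004 + 0.0004 + 0.0400 + 0.1444 + 0.1296 + 0.0004 = 0.3152
B_rich = 1 / 0.3152 = 3.1726
Σp_glutᵢ² = 0.10² + 0.02² + 0.02² + 0.28² + 0.33² + 0.25² = 0.0100 + 0.0004 + 0.0004 + 0.0784 + 0.1089 + 0.0625 = 0.2606
B_glut = 1 / 0.2606 = 3.8373
Ranking by B (broadest → narrowest): Plethodon glutinosus (3.84) > Plethodon cinereus (3.41) > Plethodon richmondi (3.17)

Plethodon glutinosus > Plethodon cinereus > Plethodon richmondi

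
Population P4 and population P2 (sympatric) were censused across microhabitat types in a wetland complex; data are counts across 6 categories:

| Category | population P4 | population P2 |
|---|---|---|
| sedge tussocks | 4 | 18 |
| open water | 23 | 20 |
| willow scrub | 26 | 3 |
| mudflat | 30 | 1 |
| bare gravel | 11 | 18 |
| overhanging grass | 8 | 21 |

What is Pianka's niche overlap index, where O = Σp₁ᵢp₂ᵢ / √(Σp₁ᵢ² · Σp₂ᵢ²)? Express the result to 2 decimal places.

0.54

Proportions for population P4 (n=102): 4/102=0.0392, 23/102=0.2255, 26/102=0.2549, 30/102=0.2941, 11/102=0.1078, 8/102=0.0784
Proportions for population P2 (n=81): 18/81=0.2222, 20/81=0.2469, 3/81=0.0370, 1/81=0.0123, 18/81=0.2222, 21/81=0.2593
Σ p₁ᵢp₂ᵢ = 0.008710 + 0.055676 + 0.009431 + 0.003617 + 0.023953 + 0.020329 = 0.121716
Σp_1ᵢ² = 0.0392² + 0.2255² + 0.2549² + 0.2941² + 0.1078² + 0.0784² = 0.001537 + 0.050850 + 0.064974 + 0.086495 + 0.011621 + 0.006147 = 0.221624
Σp_2ᵢ² = 0.2222² + 0.2469² + 0.0370² + 0.0123² + 0.2222² + 0.2593² = 0.049373 + 0.060960 + 0.001369 + 0.000151 + 0.049373 + 0.067236 = 0.228462
O = 0.121716 / √(0.221624 × 0.228462) = 0.121716 / 0.2250170 = 0.5409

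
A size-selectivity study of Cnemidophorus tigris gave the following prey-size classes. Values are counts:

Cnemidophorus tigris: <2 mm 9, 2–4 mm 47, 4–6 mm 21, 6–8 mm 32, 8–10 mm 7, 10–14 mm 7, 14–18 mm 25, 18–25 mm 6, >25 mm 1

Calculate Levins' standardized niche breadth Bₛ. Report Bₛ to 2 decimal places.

0.54

Proportions for Cnemidophorus tigris (n=155): 9/155=0.0581, 47/155=0.3032, 21/155=0.1355, 32/155=0.2065, 7/155=0.0452, 7/155=0.0452, 25/155=0.1613, 6/155=0.0387, 1/155=0.0065
Σpᵢ² = 0.0581² + 0.3032² + 0.1355² + 0.2065² + 0.0452² + 0.0452² + 0.1613² + 0.0387² + 0.0065² = 0.003376 + 0.091930 + 0.018360 + 0.042642 + 0.002043 + 0.002043 + 0.026018 + 0.001498 + 0.000042 = 0.187952
B = 1 / 0.187952 = 5.3205
Bₛ = (B − 1)/(n − 1) = (5.3205 − 1)/(9 − 1) = 4.3205/8 = 0.5401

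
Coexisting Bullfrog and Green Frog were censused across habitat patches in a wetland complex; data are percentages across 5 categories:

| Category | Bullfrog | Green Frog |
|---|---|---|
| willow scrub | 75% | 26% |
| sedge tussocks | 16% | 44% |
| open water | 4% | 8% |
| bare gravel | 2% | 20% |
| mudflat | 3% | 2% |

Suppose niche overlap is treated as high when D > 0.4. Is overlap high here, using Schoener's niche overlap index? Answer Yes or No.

Yes

Convert percentages to proportions (divide by 100).
Σ|p₁ᵢ − p₂ᵢ| = 0.49 + 0.28 + 0.04 + 0.18 + 0.01 = 1.00
D = 1 − ½ × 1.00 = 1 − 0.500 = 0.5000
D = 0.5000 > 0.4 → Yes.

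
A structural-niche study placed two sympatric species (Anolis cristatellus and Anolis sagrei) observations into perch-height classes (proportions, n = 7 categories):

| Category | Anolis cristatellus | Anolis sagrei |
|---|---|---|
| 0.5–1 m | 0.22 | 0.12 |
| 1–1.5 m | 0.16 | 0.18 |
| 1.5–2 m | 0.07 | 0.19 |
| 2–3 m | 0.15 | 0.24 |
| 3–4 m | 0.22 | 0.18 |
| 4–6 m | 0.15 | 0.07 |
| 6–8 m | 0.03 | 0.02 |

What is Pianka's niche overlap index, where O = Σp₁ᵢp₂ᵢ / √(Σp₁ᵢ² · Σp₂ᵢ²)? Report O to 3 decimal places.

Σ p₁ᵢp₂ᵢ = 0.0264 + 0.0288 + 0.0133 + 0.0360 + 0.0396 + 0.0105 + 0.0006 = 0.1552
Σp_1ᵢ² = 0.22² + 0.16² + 0.07² + 0.15² + 0.22² + 0.15² + 0.03² = 0.0484 + 0.0256 + 0.0049 + 0.0225 + 0.0484 + 0.0225 + 0.0009 = 0.1732
Σp_2ᵢ² = 0.12² + 0.18² + 0.19² + 0.24² + 0.18² + 0.07² + 0.02² = 0.0144 + 0.0324 + 0.0361 + 0.0576 + 0.0324 + 0.0049 + 0.0004 = 0.1782
O = 0.1552 / √(0.1732 × 0.1782) = 0.1552 / 0.175682 = 0.88341

0.883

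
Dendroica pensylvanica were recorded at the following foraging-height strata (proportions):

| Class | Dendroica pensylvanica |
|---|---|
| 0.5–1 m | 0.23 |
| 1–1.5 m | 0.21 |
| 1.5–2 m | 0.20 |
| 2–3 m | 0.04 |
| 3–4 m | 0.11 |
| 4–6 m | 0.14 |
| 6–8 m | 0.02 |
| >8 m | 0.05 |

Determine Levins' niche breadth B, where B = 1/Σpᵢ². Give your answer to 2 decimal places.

5.77

Σpᵢ² = 0.23² + 0.21² + 0.20² + 0.04² + 0.11² + 0.14² + 0.02² + 0.05² = 0.0529 + 0.0441 + 0.0400 + 0.0016 + 0.0121 + 0.0196 + 0.0004 + 0.0025 = 0.1732
B = 1 / 0.1732 = 5.7737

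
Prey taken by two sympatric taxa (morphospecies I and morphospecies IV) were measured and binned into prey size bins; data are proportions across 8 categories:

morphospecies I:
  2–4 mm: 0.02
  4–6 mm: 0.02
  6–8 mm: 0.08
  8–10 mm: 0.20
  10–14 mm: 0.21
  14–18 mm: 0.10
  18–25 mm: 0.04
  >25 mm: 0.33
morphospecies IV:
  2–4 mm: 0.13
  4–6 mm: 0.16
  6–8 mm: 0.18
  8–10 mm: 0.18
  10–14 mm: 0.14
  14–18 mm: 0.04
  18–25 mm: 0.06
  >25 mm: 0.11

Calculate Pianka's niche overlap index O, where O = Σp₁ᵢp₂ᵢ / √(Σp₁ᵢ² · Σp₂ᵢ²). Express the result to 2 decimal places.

Σ p₁ᵢp₂ᵢ = 0.0026 + 0.0032 + 0.0144 + 0.0360 + 0.0294 + 0.0040 + 0.0024 + 0.0363 = 0.1283
Σp_1ᵢ² = 0.02² + 0.02² + 0.08² + 0.20² + 0.21² + 0.10² + 0.04² + 0.33² = 0.0004 + 0.0004 + 0.0064 + 0.0400 + 0.0441 + 0.0100 + 0.0016 + 0.1089 = 0.2118
Σp_2ᵢ² = 0.13² + 0.16² + 0.18² + 0.18² + 0.14² + 0.04² + 0.06² + 0.11² = 0.0169 + 0.0256 + 0.0324 + 0.0324 + 0.0196 + 0.0016 + 0.0036 + 0.0121 = 0.1442
O = 0.1283 / √(0.2118 × 0.1442) = 0.1283 / 0.17476 = 0.7341

0.73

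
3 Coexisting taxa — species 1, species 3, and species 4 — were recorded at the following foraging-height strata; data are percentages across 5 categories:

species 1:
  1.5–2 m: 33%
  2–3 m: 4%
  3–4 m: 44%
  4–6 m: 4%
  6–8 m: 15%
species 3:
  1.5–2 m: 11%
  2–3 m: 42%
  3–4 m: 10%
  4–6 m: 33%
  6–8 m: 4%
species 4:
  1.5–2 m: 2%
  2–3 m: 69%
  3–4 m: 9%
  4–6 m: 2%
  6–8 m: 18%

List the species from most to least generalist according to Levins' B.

Convert percentages to proportions (divide by 100).
Σp_1ᵢ² = 0.33² + 0.04² + 0.44² + 0.04² + 0.15² = 0.1089 + 0.0016 + 0.1936 + 0.0016 + 0.0225 = 0.3282
B_1 = 1 / 0.3282 = 3.0469
Σp_3ᵢ² = 0.11² + 0.42² + 0.10² + 0.33² + 0.04² = 0.0121 + 0.1764 + 0.0100 + 0.1089 + 0.0016 = 0.3090
B_3 = 1 / 0.3090 = 3.2362
Σp_4ᵢ² = 0.02² + 0.69² + 0.09² + 0.02² + 0.18² = 0.0004 + 0.4761 + 0.0081 + 0.0004 + 0.0324 = 0.5174
B_4 = 1 / 0.5174 = 1.9327
Ranking by B (broadest → narrowest): species 3 (3.24) > species 1 (3.05) > species 4 (1.93)

species 3 > species 1 > species 4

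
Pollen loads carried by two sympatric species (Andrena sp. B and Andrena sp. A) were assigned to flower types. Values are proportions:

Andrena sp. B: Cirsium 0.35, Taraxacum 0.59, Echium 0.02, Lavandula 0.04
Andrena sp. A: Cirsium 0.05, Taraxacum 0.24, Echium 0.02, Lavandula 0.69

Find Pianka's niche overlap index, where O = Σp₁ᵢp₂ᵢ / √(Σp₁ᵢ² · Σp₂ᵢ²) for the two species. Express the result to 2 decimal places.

0.37

Σ p₁ᵢp₂ᵢ = 0.0175 + 0.1416 + 0.0004 + 0.0276 = 0.1871
Σp_1ᵢ² = 0.35² + 0.59² + 0.02² + 0.04² = 0.1225 + 0.3481 + 0.0004 + 0.0016 = 0.4726
Σp_2ᵢ² = 0.05² + 0.24² + 0.02² + 0.69² = 0.0025 + 0.0576 + 0.0004 + 0.4761 = 0.5366
O = 0.1871 / √(0.4726 × 0.5366) = 0.1871 / 0.50358 = 0.3715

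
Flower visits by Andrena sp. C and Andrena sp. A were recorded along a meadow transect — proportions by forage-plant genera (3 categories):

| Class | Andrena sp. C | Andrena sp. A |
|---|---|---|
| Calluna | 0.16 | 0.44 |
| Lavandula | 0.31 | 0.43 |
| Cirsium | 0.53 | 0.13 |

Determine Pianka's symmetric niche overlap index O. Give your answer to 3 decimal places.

0.683

Σ p₁ᵢp₂ᵢ = 0.0704 + 0.1333 + 0.0689 = 0.2726
Σp_1ᵢ² = 0.16² + 0.31² + 0.53² = 0.0256 + 0.0961 + 0.2809 = 0.4026
Σp_2ᵢ² = 0.44² + 0.43² + 0.13² = 0.1936 + 0.1849 + 0.0169 = 0.3954
O = 0.2726 / √(0.4026 × 0.3954) = 0.2726 / 0.398984 = 0.68324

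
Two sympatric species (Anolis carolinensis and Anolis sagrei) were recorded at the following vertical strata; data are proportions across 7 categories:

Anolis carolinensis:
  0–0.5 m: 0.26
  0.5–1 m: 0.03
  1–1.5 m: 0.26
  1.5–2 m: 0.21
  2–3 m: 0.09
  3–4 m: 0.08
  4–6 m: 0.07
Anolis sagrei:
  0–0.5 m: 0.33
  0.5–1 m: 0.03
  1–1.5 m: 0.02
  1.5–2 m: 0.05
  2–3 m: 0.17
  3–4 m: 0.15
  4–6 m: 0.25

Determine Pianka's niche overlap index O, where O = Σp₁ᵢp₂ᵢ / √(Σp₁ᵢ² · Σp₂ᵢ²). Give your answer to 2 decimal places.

0.69

Σ p₁ᵢp₂ᵢ = 0.0858 + 0.0009 + 0.0052 + 0.0105 + 0.0153 + 0.0120 + 0.0175 = 0.1472
Σp_1ᵢ² = 0.26² + 0.03² + 0.26² + 0.21² + 0.09² + 0.08² + 0.07² = 0.0676 + 0.0009 + 0.0676 + 0.0441 + 0.0081 + 0.0064 + 0.0049 = 0.1996
Σp_2ᵢ² = 0.33² + 0.03² + 0.02² + 0.05² + 0.17² + 0.15² + 0.25² = 0.1089 + 0.0009 + 0.0004 + 0.0025 + 0.0289 + 0.0225 + 0.0625 = 0.2266
O = 0.1472 / √(0.1996 × 0.2266) = 0.1472 / 0.21267 = 0.6922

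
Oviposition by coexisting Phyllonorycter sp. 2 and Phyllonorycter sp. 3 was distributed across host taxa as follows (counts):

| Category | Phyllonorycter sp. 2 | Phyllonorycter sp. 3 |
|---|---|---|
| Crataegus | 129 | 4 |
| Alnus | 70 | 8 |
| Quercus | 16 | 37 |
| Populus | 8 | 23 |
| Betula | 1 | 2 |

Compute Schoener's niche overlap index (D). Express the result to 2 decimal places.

Proportions for Phyllonorycter sp. 2 (n=224): 129/224=0.5759, 70/224=0.3125, 16/224=0.0714, 8/224=0.0357, 1/224=0.0045
Proportions for Phyllonorycter sp. 3 (n=74): 4/74=0.0541, 8/74=0.1081, 37/74=0.5000, 23/74=0.3108, 2/74=0.0270
Σ|p₁ᵢ − p₂ᵢ| = 0.5218 + 0.2044 + 0.4286 + 0.2751 + 0.0225 = 1.4524
D = 1 − ½ × 1.4524 = 1 − 0.72620 = 0.27380

0.27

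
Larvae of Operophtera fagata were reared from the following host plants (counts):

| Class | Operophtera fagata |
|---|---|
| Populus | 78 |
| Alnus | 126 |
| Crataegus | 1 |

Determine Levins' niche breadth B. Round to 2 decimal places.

1.91

Proportions for Operophtera fagata (n=205): 78/205=0.3805, 126/205=0.6146, 1/205=0.0049
Σpᵢ² = 0.3805² + 0.6146² + 0.0049² = 0.144780 + 0.377733 + 0.000024 = 0.522537
B = 1 / 0.522537 = 1.9137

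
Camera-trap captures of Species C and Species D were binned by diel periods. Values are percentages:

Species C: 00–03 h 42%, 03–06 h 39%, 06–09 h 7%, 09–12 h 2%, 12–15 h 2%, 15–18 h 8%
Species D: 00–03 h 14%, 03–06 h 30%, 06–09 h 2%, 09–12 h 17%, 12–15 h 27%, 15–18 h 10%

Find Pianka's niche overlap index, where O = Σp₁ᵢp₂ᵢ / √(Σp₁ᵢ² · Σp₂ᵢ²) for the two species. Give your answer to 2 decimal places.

Convert percentages to proportions (divide by 100).
Σ p₁ᵢp₂ᵢ = 0.0588 + 0.1170 + 0.0014 + 0.0034 + 0.0054 + 0.0080 = 0.1940
Σp_1ᵢ² = 0.42² + 0.39² + 0.07² + 0.02² + 0.02² + 0.08² = 0.1764 + 0.1521 + 0.0049 + 0.0004 + 0.0004 + 0.0064 = 0.3406
Σp_2ᵢ² = 0.14² + 0.30² + 0.02² + 0.17² + 0.27² + 0.10² = 0.0196 + 0.0900 + 0.0004 + 0.0289 + 0.0729 + 0.0100 = 0.2218
O = 0.1940 / √(0.3406 × 0.2218) = 0.1940 / 0.27485 = 0.7058

0.71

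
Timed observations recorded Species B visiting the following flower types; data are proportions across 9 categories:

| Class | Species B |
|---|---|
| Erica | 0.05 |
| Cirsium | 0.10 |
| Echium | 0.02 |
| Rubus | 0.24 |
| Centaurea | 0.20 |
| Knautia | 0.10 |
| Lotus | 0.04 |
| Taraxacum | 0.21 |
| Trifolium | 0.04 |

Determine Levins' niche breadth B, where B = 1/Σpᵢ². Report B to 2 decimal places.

5.96

Σpᵢ² = 0.05² + 0.10² + 0.02² + 0.24² + 0.20² + 0.10² + 0.04² + 0.21² + 0.04² = 0.0025 + 0.0100 + 0.0004 + 0.0576 + 0.0400 + 0.0100 + 0.0016 + 0.0441 + 0.0016 = 0.1678
B = 1 / 0.1678 = 5.9595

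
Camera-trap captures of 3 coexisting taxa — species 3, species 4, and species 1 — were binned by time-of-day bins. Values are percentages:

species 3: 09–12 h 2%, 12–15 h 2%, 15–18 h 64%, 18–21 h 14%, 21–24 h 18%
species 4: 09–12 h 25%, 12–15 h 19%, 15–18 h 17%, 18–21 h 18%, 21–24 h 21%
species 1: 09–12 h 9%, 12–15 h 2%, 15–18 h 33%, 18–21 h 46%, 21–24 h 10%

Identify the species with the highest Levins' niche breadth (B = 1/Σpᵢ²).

Convert percentages to proportions (divide by 100).
Σp_3ᵢ² = 0.02² + 0.02² + 0.64² + 0.14² + 0.18² = 0.0004 + 0.0004 + 0.4096 + 0.0196 + 0.0324 = 0.4624
B_3 = 1 / 0.4624 = 2.1626
Σp_4ᵢ² = 0.25² + 0.19² + 0.17² + 0.18² + 0.21² = 0.0625 + 0.0361 + 0.0289 + 0.0324 + 0.0441 = 0.2040
B_4 = 1 / 0.2040 = 4.9020
Σp_1ᵢ² = 0.09² + 0.02² + 0.33² + 0.46² + 0.10² = 0.0081 + 0.0004 + 0.1089 + 0.2116 + 0.0100 = 0.3390
B_1 = 1 / 0.3390 = 2.9499
Highest B → broadest niche (most generalist): species 4 (B = 4.90).

species 4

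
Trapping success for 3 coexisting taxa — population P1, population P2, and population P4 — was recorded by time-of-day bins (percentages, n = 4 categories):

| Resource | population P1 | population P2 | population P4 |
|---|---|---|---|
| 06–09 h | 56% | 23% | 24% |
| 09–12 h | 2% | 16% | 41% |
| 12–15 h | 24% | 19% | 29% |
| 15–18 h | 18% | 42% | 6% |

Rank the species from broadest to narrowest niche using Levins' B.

Convert percentages to proportions (divide by 100).
Σp_P1ᵢ² = 0.56² + 0.02² + 0.24² + 0.18² = 0.3136 + 0.0004 + 0.0576 + 0.0324 = 0.4040
B_P1 = 1 / 0.4040 = 2.4752
Σp_P2ᵢ² = 0.23² + 0.16² + 0.19² + 0.42² = 0.0529 + 0.0256 + 0.0361 + 0.1764 = 0.2910
B_P2 = 1 / 0.2910 = 3.4364
Σp_P4ᵢ² = 0.24² + 0.41² + 0.29² + 0.06² = 0.0576 + 0.1681 + 0.0841 + 0.0036 = 0.3134
B_P4 = 1 / 0.3134 = 3.1908
Ranking by B (broadest → narrowest): population P2 (3.44) > population P4 (3.19) > population P1 (2.48)

population P2 > population P4 > population P1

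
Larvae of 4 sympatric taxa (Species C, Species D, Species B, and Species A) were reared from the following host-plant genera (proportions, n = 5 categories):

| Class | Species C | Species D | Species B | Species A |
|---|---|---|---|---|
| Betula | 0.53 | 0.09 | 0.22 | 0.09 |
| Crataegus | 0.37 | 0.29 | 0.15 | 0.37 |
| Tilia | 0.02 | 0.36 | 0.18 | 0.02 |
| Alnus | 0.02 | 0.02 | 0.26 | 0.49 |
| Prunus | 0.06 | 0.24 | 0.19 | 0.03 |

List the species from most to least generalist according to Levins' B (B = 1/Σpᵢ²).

Species B > Species D > Species A > Species C

Σp_Cᵢ² = 0.53² + 0.37² + 0.02² + 0.02² + 0.06² = 0.2809 + 0.1369 + 0.0004 + 0.0004 + 0.0036 = 0.4222
B_C = 1 / 0.4222 = 2.3685
Σp_Dᵢ² = 0.09² + 0.29² + 0.36² + 0.02² + 0.24² = 0.0081 + 0.0841 + 0.1296 + 0.0004 + 0.0576 = 0.2798
B_D = 1 / 0.2798 = 3.5740
Σp_Bᵢ² = 0.22² + 0.15² + 0.18² + 0.26² + 0.19² = 0.0484 + 0.0225 + 0.0324 + 0.0676 + 0.0361 = 0.2070
B_B = 1 / 0.2070 = 4.8309
Σp_Aᵢ² = 0.09² + 0.37² + 0.02² + 0.49² + 0.03² = 0.0081 + 0.1369 + 0.0004 + 0.2401 + 0.0009 = 0.3864
B_A = 1 / 0.3864 = 2.5880
Ranking by B (broadest → narrowest): Species B (4.83) > Species D (3.57) > Species A (2.59) > Species C (2.37)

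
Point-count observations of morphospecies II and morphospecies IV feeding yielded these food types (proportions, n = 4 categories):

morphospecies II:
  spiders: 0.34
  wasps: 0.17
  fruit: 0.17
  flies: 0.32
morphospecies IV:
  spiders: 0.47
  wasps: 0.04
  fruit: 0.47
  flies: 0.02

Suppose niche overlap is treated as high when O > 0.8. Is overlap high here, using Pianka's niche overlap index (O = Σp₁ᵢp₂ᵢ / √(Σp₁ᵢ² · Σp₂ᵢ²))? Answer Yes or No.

No

Σ p₁ᵢp₂ᵢ = 0.1598 + 0.0068 + 0.0799 + 0.0064 = 0.2529
Σp_1ᵢ² = 0.34² + 0.17² + 0.17² + 0.32² = 0.1156 + 0.0289 + 0.0289 + 0.1024 = 0.2758
Σp_2ᵢ² = 0.47² + 0.04² + 0.47² + 0.02² = 0.2209 + 0.0016 + 0.2209 + 0.0004 = 0.4438
O = 0.2529 / √(0.2758 × 0.4438) = 0.2529 / 0.34986 = 0.7229
O = 0.7229 < 0.8 → No.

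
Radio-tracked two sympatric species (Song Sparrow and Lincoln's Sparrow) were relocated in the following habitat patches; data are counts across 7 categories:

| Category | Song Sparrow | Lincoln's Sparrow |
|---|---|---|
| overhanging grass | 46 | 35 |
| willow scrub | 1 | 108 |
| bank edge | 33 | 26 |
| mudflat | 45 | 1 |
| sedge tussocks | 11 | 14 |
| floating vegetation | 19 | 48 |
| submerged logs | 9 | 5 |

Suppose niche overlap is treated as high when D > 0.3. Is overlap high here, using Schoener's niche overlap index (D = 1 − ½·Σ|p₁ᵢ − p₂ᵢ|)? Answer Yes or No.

Yes

Proportions for Song Sparrow (n=164): 46/164=0.2805, 1/164=0.0061, 33/164=0.2012, 45/164=0.2744, 11/164=0.0671, 19/164=0.1159, 9/164=0.0549
Proportions for Lincoln's Sparrow (n=237): 35/237=0.1477, 108/237=0.4557, 26/237=0.1097, 1/237=0.0042, 14/237=0.0591, 48/237=0.2025, 5/237=0.0211
Σ|p₁ᵢ − p₂ᵢ| = 0.1328 + 0.4496 + 0.0915 + 0.2702 + 0.0080 + 0.0866 + 0.0338 = 1.0725
D = 1 − ½ × 1.0725 = 1 − 0.53625 = 0.46375
D = 0.46375 > 0.3 → Yes.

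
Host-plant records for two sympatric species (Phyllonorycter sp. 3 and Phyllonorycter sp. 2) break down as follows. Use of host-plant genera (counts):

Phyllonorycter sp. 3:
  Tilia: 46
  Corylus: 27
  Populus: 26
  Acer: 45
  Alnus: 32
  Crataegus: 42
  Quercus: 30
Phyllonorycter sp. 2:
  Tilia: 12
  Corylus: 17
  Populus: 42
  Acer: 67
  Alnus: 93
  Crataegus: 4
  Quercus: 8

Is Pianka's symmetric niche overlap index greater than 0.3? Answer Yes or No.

Proportions for Phyllonorycter sp. 3 (n=248): 46/248=0.1855, 27/248=0.1089, 26/248=0.1048, 45/248=0.1815, 32/248=0.1290, 42/248=0.1694, 30/248=0.1210
Proportions for Phyllonorycter sp. 2 (n=243): 12/243=0.0494, 17/243=0.0700, 42/243=0.1728, 67/243=0.2757, 93/243=0.3827, 4/243=0.0165, 8/243=0.0329
Σ p₁ᵢp₂ᵢ = 0.009164 + 0.007623 + 0.018109 + 0.050040 + 0.049368 + 0.002795 + 0.003981 = 0.141080
Σp_1ᵢ² = 0.1855² + 0.1089² + 0.1048² + 0.1815² + 0.1290² + 0.1694² + 0.1210² = 0.034410 + 0.011859 + 0.010983 + 0.032942 + 0.016641 + 0.028696 + 0.014641 = 0.150172
Σp_2ᵢ² = 0.0494² + 0.0700² + 0.1728² + 0.2757² + 0.3827² + 0.0165² + 0.0329² = 0.002440 + 0.004900 + 0.029860 + 0.076010 + 0.146459 + 0.000272 + 0.001082 = 0.261023
O = 0.141080 / √(0.150172 × 0.261023) = 0.141080 / 0.1979857 = 0.7126
O = 0.7126 > 0.3 → Yes.

Yes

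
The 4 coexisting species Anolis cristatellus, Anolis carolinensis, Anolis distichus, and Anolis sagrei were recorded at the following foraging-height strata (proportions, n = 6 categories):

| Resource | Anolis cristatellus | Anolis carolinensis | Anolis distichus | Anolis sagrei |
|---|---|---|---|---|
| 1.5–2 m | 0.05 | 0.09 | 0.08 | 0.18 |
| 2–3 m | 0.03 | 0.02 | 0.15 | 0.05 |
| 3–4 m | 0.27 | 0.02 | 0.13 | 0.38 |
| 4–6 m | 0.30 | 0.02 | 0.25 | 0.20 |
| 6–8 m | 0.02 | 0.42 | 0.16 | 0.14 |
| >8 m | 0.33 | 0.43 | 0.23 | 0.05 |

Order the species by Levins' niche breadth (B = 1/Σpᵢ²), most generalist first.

Anolis distichus > Anolis sagrei > Anolis cristatellus > Anolis carolinensis

Σp_crisᵢ² = 0.05² + 0.03² + 0.27² + 0.30² + 0.02² + 0.33² = 0.0025 + 0.0009 + 0.0729 + 0.0900 + 0.0004 + 0.1089 = 0.2756
B_cris = 1 / 0.2756 = 3.6284
Σp_caroᵢ² = 0.09² + 0.02² + 0.02² + 0.02² + 0.42² + 0.43² = 0.0081 + 0.0004 + 0.0004 + 0.0004 + 0.1764 + 0.1849 = 0.3706
B_caro = 1 / 0.3706 = 2.6983
Σp_distᵢ² = 0.08² + 0.15² + 0.13² + 0.25² + 0.16² + 0.23² = 0.0064 + 0.0225 + 0.0169 + 0.0625 + 0.0256 + 0.0529 = 0.1868
B_dist = 1 / 0.1868 = 5.3533
Σp_sagrᵢ² = 0.18² + 0.05² + 0.38² + 0.20² + 0.14² + 0.05² = 0.0324 + 0.0025 + 0.1444 + 0.0400 + 0.0196 + 0.0025 = 0.2414
B_sagr = 1 / 0.2414 = 4.1425
Ranking by B (broadest → narrowest): Anolis distichus (5.35) > Anolis sagrei (4.14) > Anolis cristatellus (3.63) > Anolis carolinensis (2.70)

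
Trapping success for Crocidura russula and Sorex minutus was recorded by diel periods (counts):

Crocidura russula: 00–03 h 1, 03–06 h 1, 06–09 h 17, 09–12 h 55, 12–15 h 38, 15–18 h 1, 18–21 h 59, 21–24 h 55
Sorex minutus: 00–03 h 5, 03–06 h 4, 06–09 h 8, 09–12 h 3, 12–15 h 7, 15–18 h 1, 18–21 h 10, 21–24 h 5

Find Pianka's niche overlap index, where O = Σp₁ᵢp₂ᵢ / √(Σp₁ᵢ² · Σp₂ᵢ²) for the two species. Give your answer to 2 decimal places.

Proportions for Crocidura russula (n=227): 1/227=0.0044, 1/227=0.0044, 17/227=0.0749, 55/227=0.2423, 38/227=0.1674, 1/227=0.0044, 59/227=0.2599, 55/227=0.2423
Proportions for Sorex minutus (n=43): 5/43=0.1163, 4/43=0.0930, 8/43=0.1860, 3/43=0.0698, 7/43=0.1628, 1/43=0.0233, 10/43=0.2326, 5/43=0.1163
Σ p₁ᵢp₂ᵢ = 0.000512 + 0.000409 + 0.013931 + 0.016913 + 0.027253 + 0.000103 + 0.060453 + 0.028179 = 0.147753
Σp_1ᵢ² = 0.0044² + 0.0044² + 0.0749² + 0.2423² + 0.1674² + 0.0044² + 0.2599² + 0.2423² = 0.000019 + 0.000019 + 0.005610 + 0.058709 + 0.028023 + 0.000019 + 0.067548 + 0.058709 = 0.218656
Σp_2ᵢ² = 0.1163² + 0.0930² + 0.1860² + 0.0698² + 0.1628² + 0.0233² + 0.2326² + 0.1163² = 0.013526 + 0.008649 + 0.034596 + 0.004872 + 0.026504 + 0.000543 + 0.054103 + 0.013526 = 0.156319
O = 0.147753 / √(0.218656 × 0.156319) = 0.147753 / 0.1848786 = 0.7992

0.80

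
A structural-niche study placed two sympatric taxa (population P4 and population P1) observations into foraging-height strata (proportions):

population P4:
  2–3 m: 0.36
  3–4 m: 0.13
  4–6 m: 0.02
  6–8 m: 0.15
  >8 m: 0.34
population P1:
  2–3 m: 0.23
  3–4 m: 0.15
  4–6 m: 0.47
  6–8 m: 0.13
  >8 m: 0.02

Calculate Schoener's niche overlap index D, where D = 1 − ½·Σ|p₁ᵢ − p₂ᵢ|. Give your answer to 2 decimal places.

0.53

Σ|p₁ᵢ − p₂ᵢ| = 0.13 + 0.02 + 0.45 + 0.02 + 0.32 = 0.94
D = 1 − ½ × 0.94 = 1 − 0.470 = 0.5300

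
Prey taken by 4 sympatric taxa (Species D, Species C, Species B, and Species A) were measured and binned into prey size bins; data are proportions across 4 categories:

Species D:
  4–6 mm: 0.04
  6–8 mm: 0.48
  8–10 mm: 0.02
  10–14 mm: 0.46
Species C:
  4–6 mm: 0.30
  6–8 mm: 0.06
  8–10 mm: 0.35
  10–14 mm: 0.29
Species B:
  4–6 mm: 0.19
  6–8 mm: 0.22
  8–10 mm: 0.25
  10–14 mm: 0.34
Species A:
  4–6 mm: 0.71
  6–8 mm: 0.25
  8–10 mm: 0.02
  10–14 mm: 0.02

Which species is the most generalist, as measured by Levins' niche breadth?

Species B

Σp_Dᵢ² = 0.04² + 0.48² + 0.02² + 0.46² = 0.0016 + 0.2304 + 0.0004 + 0.2116 = 0.4440
B_D = 1 / 0.4440 = 2.2523
Σp_Cᵢ² = 0.30² + 0.06² + 0.35² + 0.29² = 0.0900 + 0.0036 + 0.1225 + 0.0841 = 0.3002
B_C = 1 / 0.3002 = 3.3311
Σp_Bᵢ² = 0.19² + 0.22² + 0.25² + 0.34² = 0.0361 + 0.0484 + 0.0625 + 0.1156 = 0.2626
B_B = 1 / 0.2626 = 3.8081
Σp_Aᵢ² = 0.71² + 0.25² + 0.02² + 0.02² = 0.5041 + 0.0625 + 0.0004 + 0.0004 = 0.5674
B_A = 1 / 0.5674 = 1.7624
Highest B → broadest niche (most generalist): Species B (B = 3.81).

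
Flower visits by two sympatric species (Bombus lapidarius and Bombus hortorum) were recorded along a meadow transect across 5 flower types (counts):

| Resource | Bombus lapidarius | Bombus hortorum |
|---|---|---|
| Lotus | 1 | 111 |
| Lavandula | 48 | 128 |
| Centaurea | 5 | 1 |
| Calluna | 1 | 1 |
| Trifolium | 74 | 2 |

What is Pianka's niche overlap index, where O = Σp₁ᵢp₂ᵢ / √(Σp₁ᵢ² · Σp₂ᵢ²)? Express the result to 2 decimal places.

0.43

Proportions for Bombus lapidarius (n=129): 1/129=0.0078, 48/129=0.3721, 5/129=0.0388, 1/129=0.0078, 74/129=0.5736
Proportions for Bombus hortorum (n=243): 111/243=0.4568, 128/243=0.5267, 1/243=0.0041, 1/243=0.0041, 2/243=0.0082
Σ p₁ᵢp₂ᵢ = 0.003563 + 0.195985 + 0.000159 + 0.000032 + 0.004704 = 0.204443
Σp_1ᵢ² = 0.0078² + 0.3721² + 0.0388² + 0.0078² + 0.5736² = 0.000061 + 0.138458 + 0.001505 + 0.000061 + 0.329017 = 0.469102
Σp_2ᵢ² = 0.4568² + 0.5267² + 0.0041² + 0.0041² + 0.0082² = 0.208666 + 0.277413 + 0.000017 + 0.000017 + 0.000067 = 0.486180
O = 0.204443 / √(0.469102 × 0.486180) = 0.204443 / 0.4775647 = 0.4281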